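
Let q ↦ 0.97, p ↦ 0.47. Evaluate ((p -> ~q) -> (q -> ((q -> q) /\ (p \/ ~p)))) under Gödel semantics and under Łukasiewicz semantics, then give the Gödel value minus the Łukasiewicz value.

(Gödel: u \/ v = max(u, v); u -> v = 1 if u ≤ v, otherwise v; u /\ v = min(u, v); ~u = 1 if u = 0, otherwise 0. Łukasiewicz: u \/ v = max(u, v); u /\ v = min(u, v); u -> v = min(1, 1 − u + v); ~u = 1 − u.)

Gödel evaluation:
  ~q: Gödel ¬ of 0.97 = 0 (operand ≠ 0)
  (p -> ~q): 0.47 > 0, so result = 0
  (q -> q): 0.97 ≤ 0.97, so result = 1
  ~p: Gödel ¬ of 0.47 = 0 (operand ≠ 0)
  (p \/ ~p) = max(0.47, 0) = 0.47
  ((q -> q) /\ (p \/ ~p)) = min(1, 0.47) = 0.47
  (q -> ((q -> q) /\ (p \/ ~p))): 0.97 > 0.47, so result = 0.47
  ((p -> ~q) -> (q -> ((q -> q) /\ (p \/ ~p)))): 0 ≤ 0.47, so result = 1
  Gödel value = 1
Łukasiewicz evaluation:
  ~q: Łukasiewicz ¬ gives 1 − 0.97 = 0.03
  (p -> ~q): min(1, 1 − 0.47 + 0.03) = 0.56
  (q -> q): min(1, 1 − 0.97 + 0.97) = 1
  ~p: Łukasiewicz ¬ gives 1 − 0.47 = 0.53
  (p \/ ~p) = max(0.47, 0.53) = 0.53
  ((q -> q) /\ (p \/ ~p)) = min(1, 0.53) = 0.53
  (q -> ((q -> q) /\ (p \/ ~p))): min(1, 1 − 0.97 + 0.53) = 0.56
  ((p -> ~q) -> (q -> ((q -> q) /\ (p \/ ~p)))): min(1, 1 − 0.56 + 0.56) = 1
  Łukasiewicz value = 1
Difference: 1 − 1 = 0.00

0.00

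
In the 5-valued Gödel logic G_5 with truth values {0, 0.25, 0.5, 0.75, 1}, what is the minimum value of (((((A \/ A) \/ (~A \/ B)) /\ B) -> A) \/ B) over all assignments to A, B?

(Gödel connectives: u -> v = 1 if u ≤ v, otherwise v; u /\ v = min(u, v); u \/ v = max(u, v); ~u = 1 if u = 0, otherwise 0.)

0.25

The minimum is attained at A = 0, B = 0.25:
  (A \/ A) = max(0, 0) = 0
  ~A: Gödel ¬ of 0 = 1 (operand is 0)
  (~A \/ B) = max(1, 0.25) = 1
  ((A \/ A) \/ (~A \/ B)) = max(0, 1) = 1
  (((A \/ A) \/ (~A \/ B)) /\ B) = min(1, 0.25) = 0.25
  ((((A \/ A) \/ (~A \/ B)) /\ B) -> A): 0.25 > 0, so result = 0
  (((((A \/ A) \/ (~A \/ B)) /\ B) -> A) \/ B) = max(0, 0.25) = 0.25
Checking all 25 assignments confirms none give a value below 0.25.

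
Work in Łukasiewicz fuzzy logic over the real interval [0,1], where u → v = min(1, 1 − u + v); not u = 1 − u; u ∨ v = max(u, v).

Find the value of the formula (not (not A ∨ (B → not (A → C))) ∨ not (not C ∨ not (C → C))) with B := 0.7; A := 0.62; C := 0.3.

0.38

not A: Łukasiewicz ¬ gives 1 − 0.62 = 0.38
(A → C): min(1, 1 − 0.62 + 0.3) = 0.68
not (A → C): Łukasiewicz ¬ gives 1 − 0.68 = 0.32
(B → not (A → C)): min(1, 1 − 0.7 + 0.32) = 0.62
(not A ∨ (B → not (A → C))) = max(0.38, 0.62) = 0.62
not (not A ∨ (B → not (A → C))): Łukasiewicz ¬ gives 1 − 0.62 = 0.38
not C: Łukasiewicz ¬ gives 1 − 0.3 = 0.7
(C → C): min(1, 1 − 0.3 + 0.3) = 1
not (C → C): Łukasiewicz ¬ gives 1 − 1 = 0
(not C ∨ not (C → C)) = max(0.7, 0) = 0.7
not (not C ∨ not (C → C)): Łukasiewicz ¬ gives 1 − 0.7 = 0.3
(not (not A ∨ (B → not (A → C))) ∨ not (not C ∨ not (C → C))) = max(0.38, 0.3) = 0.38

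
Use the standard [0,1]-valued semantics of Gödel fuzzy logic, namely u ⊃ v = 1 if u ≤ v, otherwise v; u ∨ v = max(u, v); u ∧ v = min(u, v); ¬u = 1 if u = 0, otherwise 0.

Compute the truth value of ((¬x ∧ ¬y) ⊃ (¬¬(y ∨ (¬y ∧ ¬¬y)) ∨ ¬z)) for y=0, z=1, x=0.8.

¬x: Gödel ¬ of 0.8 = 0 (operand ≠ 0)
¬y: Gödel ¬ of 0 = 1 (operand is 0)
(¬x ∧ ¬y) = min(0, 1) = 0
¬y: Gödel ¬ of 0 = 1 (operand is 0)
¬y: Gödel ¬ of 0 = 1 (operand is 0)
¬¬y: Gödel ¬ of 1 = 0 (operand ≠ 0)
(¬y ∧ ¬¬y) = min(1, 0) = 0
(y ∨ (¬y ∧ ¬¬y)) = max(0, 0) = 0
¬(y ∨ (¬y ∧ ¬¬y)): Gödel ¬ of 0 = 1 (operand is 0)
¬¬(y ∨ (¬y ∧ ¬¬y)): Gödel ¬ of 1 = 0 (operand ≠ 0)
¬z: Gödel ¬ of 1 = 0 (operand ≠ 0)
(¬¬(y ∨ (¬y ∧ ¬¬y)) ∨ ¬z) = max(0, 0) = 0
((¬x ∧ ¬y) ⊃ (¬¬(y ∨ (¬y ∧ ¬¬y)) ∨ ¬z)): 0 ≤ 0, so result = 1

1.00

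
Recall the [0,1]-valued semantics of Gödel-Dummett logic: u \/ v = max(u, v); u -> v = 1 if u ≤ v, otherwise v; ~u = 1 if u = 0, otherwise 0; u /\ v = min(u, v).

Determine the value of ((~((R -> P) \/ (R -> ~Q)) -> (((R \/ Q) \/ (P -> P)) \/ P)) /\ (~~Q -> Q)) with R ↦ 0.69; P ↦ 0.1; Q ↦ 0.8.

(R -> P): 0.69 > 0.1, so result = 0.1
~Q: Gödel ¬ of 0.8 = 0 (operand ≠ 0)
(R -> ~Q): 0.69 > 0, so result = 0
((R -> P) \/ (R -> ~Q)) = max(0.1, 0) = 0.1
~((R -> P) \/ (R -> ~Q)): Gödel ¬ of 0.1 = 0 (operand ≠ 0)
(R \/ Q) = max(0.69, 0.8) = 0.8
(P -> P): 0.1 ≤ 0.1, so result = 1
((R \/ Q) \/ (P -> P)) = max(0.8, 1) = 1
(((R \/ Q) \/ (P -> P)) \/ P) = max(1, 0.1) = 1
(~((R -> P) \/ (R -> ~Q)) -> (((R \/ Q) \/ (P -> P)) \/ P)): 0 ≤ 1, so result = 1
~Q: Gödel ¬ of 0.8 = 0 (operand ≠ 0)
~~Q: Gödel ¬ of 0 = 1 (operand is 0)
(~~Q -> Q): 1 > 0.8, so result = 0.8
((~((R -> P) \/ (R -> ~Q)) -> (((R \/ Q) \/ (P -> P)) \/ P)) /\ (~~Q -> Q)) = min(1, 0.8) = 0.8

0.80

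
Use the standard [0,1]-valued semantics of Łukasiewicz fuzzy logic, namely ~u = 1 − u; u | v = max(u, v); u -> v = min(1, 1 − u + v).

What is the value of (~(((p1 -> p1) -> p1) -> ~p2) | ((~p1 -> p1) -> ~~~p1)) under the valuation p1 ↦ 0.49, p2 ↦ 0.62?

(p1 -> p1): min(1, 1 − 0.49 + 0.49) = 1
((p1 -> p1) -> p1): min(1, 1 − 1 + 0.49) = 0.49
~p2: Łukasiewicz ¬ gives 1 − 0.62 = 0.38
(((p1 -> p1) -> p1) -> ~p2): min(1, 1 − 0.49 + 0.38) = 0.89
~(((p1 -> p1) -> p1) -> ~p2): Łukasiewicz ¬ gives 1 − 0.89 = 0.11
~p1: Łukasiewicz ¬ gives 1 − 0.49 = 0.51
(~p1 -> p1): min(1, 1 − 0.51 + 0.49) = 0.98
~p1: Łukasiewicz ¬ gives 1 − 0.49 = 0.51
~~p1: Łukasiewicz ¬ gives 1 − 0.51 = 0.49
~~~p1: Łukasiewicz ¬ gives 1 − 0.49 = 0.51
((~p1 -> p1) -> ~~~p1): min(1, 1 − 0.98 + 0.51) = 0.53
(~(((p1 -> p1) -> p1) -> ~p2) | ((~p1 -> p1) -> ~~~p1)) = max(0.11, 0.53) = 0.53

0.53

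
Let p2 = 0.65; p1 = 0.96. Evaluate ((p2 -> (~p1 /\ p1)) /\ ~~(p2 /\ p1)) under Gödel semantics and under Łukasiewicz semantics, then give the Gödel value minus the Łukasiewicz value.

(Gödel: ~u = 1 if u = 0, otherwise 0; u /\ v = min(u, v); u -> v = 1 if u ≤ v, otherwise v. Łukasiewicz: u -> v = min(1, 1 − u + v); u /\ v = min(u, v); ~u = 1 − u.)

Gödel evaluation:
  ~p1: Gödel ¬ of 0.96 = 0 (operand ≠ 0)
  (~p1 /\ p1) = min(0, 0.96) = 0
  (p2 -> (~p1 /\ p1)): 0.65 > 0, so result = 0
  (p2 /\ p1) = min(0.65, 0.96) = 0.65
  ~(p2 /\ p1): Gödel ¬ of 0.65 = 0 (operand ≠ 0)
  ~~(p2 /\ p1): Gödel ¬ of 0 = 1 (operand is 0)
  ((p2 -> (~p1 /\ p1)) /\ ~~(p2 /\ p1)) = min(0, 1) = 0
  Gödel value = 0
Łukasiewicz evaluation:
  ~p1: Łukasiewicz ¬ gives 1 − 0.96 = 0.04
  (~p1 /\ p1) = min(0.04, 0.96) = 0.04
  (p2 -> (~p1 /\ p1)): min(1, 1 − 0.65 + 0.04) = 0.39
  (p2 /\ p1) = min(0.65, 0.96) = 0.65
  ~(p2 /\ p1): Łukasiewicz ¬ gives 1 − 0.65 = 0.35
  ~~(p2 /\ p1): Łukasiewicz ¬ gives 1 − 0.35 = 0.65
  ((p2 -> (~p1 /\ p1)) /\ ~~(p2 /\ p1)) = min(0.39, 0.65) = 0.39
  Łukasiewicz value = 0.39
Difference: 0 − 0.39 = -0.39

-0.39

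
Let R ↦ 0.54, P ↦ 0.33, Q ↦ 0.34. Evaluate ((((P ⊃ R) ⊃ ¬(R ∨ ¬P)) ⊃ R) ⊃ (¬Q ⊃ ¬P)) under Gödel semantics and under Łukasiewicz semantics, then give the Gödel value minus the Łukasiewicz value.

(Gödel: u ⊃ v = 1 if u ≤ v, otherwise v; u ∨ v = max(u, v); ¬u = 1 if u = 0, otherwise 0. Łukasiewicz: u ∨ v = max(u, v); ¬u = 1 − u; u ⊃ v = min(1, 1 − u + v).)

0.00

Gödel evaluation:
  (P ⊃ R): 0.33 ≤ 0.54, so result = 1
  ¬P: Gödel ¬ of 0.33 = 0 (operand ≠ 0)
  (R ∨ ¬P) = max(0.54, 0) = 0.54
  ¬(R ∨ ¬P): Gödel ¬ of 0.54 = 0 (operand ≠ 0)
  ((P ⊃ R) ⊃ ¬(R ∨ ¬P)): 1 > 0, so result = 0
  (((P ⊃ R) ⊃ ¬(R ∨ ¬P)) ⊃ R): 0 ≤ 0.54, so result = 1
  ¬Q: Gödel ¬ of 0.34 = 0 (operand ≠ 0)
  ¬P: Gödel ¬ of 0.33 = 0 (operand ≠ 0)
  (¬Q ⊃ ¬P): 0 ≤ 0, so result = 1
  ((((P ⊃ R) ⊃ ¬(R ∨ ¬P)) ⊃ R) ⊃ (¬Q ⊃ ¬P)): 1 ≤ 1, so result = 1
  Gödel value = 1
Łukasiewicz evaluation:
  (P ⊃ R): min(1, 1 − 0.33 + 0.54) = 1
  ¬P: Łukasiewicz ¬ gives 1 − 0.33 = 0.67
  (R ∨ ¬P) = max(0.54, 0.67) = 0.67
  ¬(R ∨ ¬P): Łukasiewicz ¬ gives 1 − 0.67 = 0.33
  ((P ⊃ R) ⊃ ¬(R ∨ ¬P)): min(1, 1 − 1 + 0.33) = 0.33
  (((P ⊃ R) ⊃ ¬(R ∨ ¬P)) ⊃ R): min(1, 1 − 0.33 + 0.54) = 1
  ¬Q: Łukasiewicz ¬ gives 1 − 0.34 = 0.66
  ¬P: Łukasiewicz ¬ gives 1 − 0.33 = 0.67
  (¬Q ⊃ ¬P): min(1, 1 − 0.66 + 0.67) = 1
  ((((P ⊃ R) ⊃ ¬(R ∨ ¬P)) ⊃ R) ⊃ (¬Q ⊃ ¬P)): min(1, 1 − 1 + 1) = 1
  Łukasiewicz value = 1
Difference: 1 − 1 = 0.00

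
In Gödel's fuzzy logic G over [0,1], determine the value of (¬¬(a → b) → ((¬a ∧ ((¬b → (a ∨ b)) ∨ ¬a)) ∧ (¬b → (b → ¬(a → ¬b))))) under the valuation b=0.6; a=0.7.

(a → b): 0.7 > 0.6, so result = 0.6
¬(a → b): Gödel ¬ of 0.6 = 0 (operand ≠ 0)
¬¬(a → b): Gödel ¬ of 0 = 1 (operand is 0)
¬a: Gödel ¬ of 0.7 = 0 (operand ≠ 0)
¬b: Gödel ¬ of 0.6 = 0 (operand ≠ 0)
(a ∨ b) = max(0.7, 0.6) = 0.7
(¬b → (a ∨ b)): 0 ≤ 0.7, so result = 1
¬a: Gödel ¬ of 0.7 = 0 (operand ≠ 0)
((¬b → (a ∨ b)) ∨ ¬a) = max(1, 0) = 1
(¬a ∧ ((¬b → (a ∨ b)) ∨ ¬a)) = min(0, 1) = 0
¬b: Gödel ¬ of 0.6 = 0 (operand ≠ 0)
¬b: Gödel ¬ of 0.6 = 0 (operand ≠ 0)
(a → ¬b): 0.7 > 0, so result = 0
¬(a → ¬b): Gödel ¬ of 0 = 1 (operand is 0)
(b → ¬(a → ¬b)): 0.6 ≤ 1, so result = 1
(¬b → (b → ¬(a → ¬b))): 0 ≤ 1, so result = 1
((¬a ∧ ((¬b → (a ∨ b)) ∨ ¬a)) ∧ (¬b → (b → ¬(a → ¬b)))) = min(0, 1) = 0
(¬¬(a → b) → ((¬a ∧ ((¬b → (a ∨ b)) ∨ ¬a)) ∧ (¬b → (b → ¬(a → ¬b))))): 1 > 0, so result = 0

0.00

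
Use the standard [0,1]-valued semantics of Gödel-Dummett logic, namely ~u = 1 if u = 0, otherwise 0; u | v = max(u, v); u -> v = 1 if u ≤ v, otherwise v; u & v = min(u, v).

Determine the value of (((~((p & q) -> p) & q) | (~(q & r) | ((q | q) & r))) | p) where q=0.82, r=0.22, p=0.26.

0.26

(p & q) = min(0.26, 0.82) = 0.26
((p & q) -> p): 0.26 ≤ 0.26, so result = 1
~((p & q) -> p): Gödel ¬ of 1 = 0 (operand ≠ 0)
(~((p & q) -> p) & q) = min(0, 0.82) = 0
(q & r) = min(0.82, 0.22) = 0.22
~(q & r): Gödel ¬ of 0.22 = 0 (operand ≠ 0)
(q | q) = max(0.82, 0.82) = 0.82
((q | q) & r) = min(0.82, 0.22) = 0.22
(~(q & r) | ((q | q) & r)) = max(0, 0.22) = 0.22
((~((p & q) -> p) & q) | (~(q & r) | ((q | q) & r))) = max(0, 0.22) = 0.22
(((~((p & q) -> p) & q) | (~(q & r) | ((q | q) & r))) | p) = max(0.22, 0.26) = 0.26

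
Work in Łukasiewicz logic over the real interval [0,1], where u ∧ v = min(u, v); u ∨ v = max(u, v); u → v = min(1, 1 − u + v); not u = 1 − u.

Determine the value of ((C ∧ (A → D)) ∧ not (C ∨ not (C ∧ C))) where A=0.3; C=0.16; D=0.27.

0.16

(A → D): min(1, 1 − 0.3 + 0.27) = 0.97
(C ∧ (A → D)) = min(0.16, 0.97) = 0.16
(C ∧ C) = min(0.16, 0.16) = 0.16
not (C ∧ C): Łukasiewicz ¬ gives 1 − 0.16 = 0.84
(C ∨ not (C ∧ C)) = max(0.16, 0.84) = 0.84
not (C ∨ not (C ∧ C)): Łukasiewicz ¬ gives 1 − 0.84 = 0.16
((C ∧ (A → D)) ∧ not (C ∨ not (C ∧ C))) = min(0.16, 0.16) = 0.16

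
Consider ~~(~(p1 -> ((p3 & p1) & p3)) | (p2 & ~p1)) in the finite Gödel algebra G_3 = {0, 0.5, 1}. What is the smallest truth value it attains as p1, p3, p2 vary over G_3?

0.00

The minimum is attained at p1 = 0, p3 = 0, p2 = 0:
  (p3 & p1) = min(0, 0) = 0
  ((p3 & p1) & p3) = min(0, 0) = 0
  (p1 -> ((p3 & p1) & p3)): 0 ≤ 0, so result = 1
  ~(p1 -> ((p3 & p1) & p3)): Gödel ¬ of 1 = 0 (operand ≠ 0)
  ~p1: Gödel ¬ of 0 = 1 (operand is 0)
  (p2 & ~p1) = min(0, 1) = 0
  (~(p1 -> ((p3 & p1) & p3)) | (p2 & ~p1)) = max(0, 0) = 0
  ~(~(p1 -> ((p3 & p1) & p3)) | (p2 & ~p1)): Gödel ¬ of 0 = 1 (operand is 0)
  ~~(~(p1 -> ((p3 & p1) & p3)) | (p2 & ~p1)): Gödel ¬ of 1 = 0 (operand ≠ 0)
Checking all 27 assignments confirms none give a value below 0.00.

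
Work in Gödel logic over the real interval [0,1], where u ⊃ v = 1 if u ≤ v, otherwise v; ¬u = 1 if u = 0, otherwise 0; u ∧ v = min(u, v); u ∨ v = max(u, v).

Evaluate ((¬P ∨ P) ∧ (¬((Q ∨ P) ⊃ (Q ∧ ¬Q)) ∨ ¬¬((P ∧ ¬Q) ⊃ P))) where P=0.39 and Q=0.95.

¬P: Gödel ¬ of 0.39 = 0 (operand ≠ 0)
(¬P ∨ P) = max(0, 0.39) = 0.39
(Q ∨ P) = max(0.95, 0.39) = 0.95
¬Q: Gödel ¬ of 0.95 = 0 (operand ≠ 0)
(Q ∧ ¬Q) = min(0.95, 0) = 0
((Q ∨ P) ⊃ (Q ∧ ¬Q)): 0.95 > 0, so result = 0
¬((Q ∨ P) ⊃ (Q ∧ ¬Q)): Gödel ¬ of 0 = 1 (operand is 0)
¬Q: Gödel ¬ of 0.95 = 0 (operand ≠ 0)
(P ∧ ¬Q) = min(0.39, 0) = 0
((P ∧ ¬Q) ⊃ P): 0 ≤ 0.39, so result = 1
¬((P ∧ ¬Q) ⊃ P): Gödel ¬ of 1 = 0 (operand ≠ 0)
¬¬((P ∧ ¬Q) ⊃ P): Gödel ¬ of 0 = 1 (operand is 0)
(¬((Q ∨ P) ⊃ (Q ∧ ¬Q)) ∨ ¬¬((P ∧ ¬Q) ⊃ P)) = max(1, 1) = 1
((¬P ∨ P) ∧ (¬((Q ∨ P) ⊃ (Q ∧ ¬Q)) ∨ ¬¬((P ∧ ¬Q) ⊃ P))) = min(0.39, 1) = 0.39

0.39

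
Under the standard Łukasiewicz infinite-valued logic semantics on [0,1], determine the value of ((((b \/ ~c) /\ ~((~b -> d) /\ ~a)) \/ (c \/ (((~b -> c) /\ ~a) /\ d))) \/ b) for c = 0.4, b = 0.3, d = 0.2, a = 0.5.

~c: Łukasiewicz ¬ gives 1 − 0.4 = 0.6
(b \/ ~c) = max(0.3, 0.6) = 0.6
~b: Łukasiewicz ¬ gives 1 − 0.3 = 0.7
(~b -> d): min(1, 1 − 0.7 + 0.2) = 0.5
~a: Łukasiewicz ¬ gives 1 − 0.5 = 0.5
((~b -> d) /\ ~a) = min(0.5, 0.5) = 0.5
~((~b -> d) /\ ~a): Łukasiewicz ¬ gives 1 − 0.5 = 0.5
((b \/ ~c) /\ ~((~b -> d) /\ ~a)) = min(0.6, 0.5) = 0.5
~b: Łukasiewicz ¬ gives 1 − 0.3 = 0.7
(~b -> c): min(1, 1 − 0.7 + 0.4) = 0.7
~a: Łukasiewicz ¬ gives 1 − 0.5 = 0.5
((~b -> c) /\ ~a) = min(0.7, 0.5) = 0.5
(((~b -> c) /\ ~a) /\ d) = min(0.5, 0.2) = 0.2
(c \/ (((~b -> c) /\ ~a) /\ d)) = max(0.4, 0.2) = 0.4
(((b \/ ~c) /\ ~((~b -> d) /\ ~a)) \/ (c \/ (((~b -> c) /\ ~a) /\ d))) = max(0.5, 0.4) = 0.5
((((b \/ ~c) /\ ~((~b -> d) /\ ~a)) \/ (c \/ (((~b -> c) /\ ~a) /\ d))) \/ b) = max(0.5, 0.3) = 0.5

0.50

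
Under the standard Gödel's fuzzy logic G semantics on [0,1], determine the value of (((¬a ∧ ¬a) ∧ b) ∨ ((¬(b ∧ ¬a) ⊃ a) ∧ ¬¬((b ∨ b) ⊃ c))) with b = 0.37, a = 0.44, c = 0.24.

0.44

¬a: Gödel ¬ of 0.44 = 0 (operand ≠ 0)
¬a: Gödel ¬ of 0.44 = 0 (operand ≠ 0)
(¬a ∧ ¬a) = min(0, 0) = 0
((¬a ∧ ¬a) ∧ b) = min(0, 0.37) = 0
¬a: Gödel ¬ of 0.44 = 0 (operand ≠ 0)
(b ∧ ¬a) = min(0.37, 0) = 0
¬(b ∧ ¬a): Gödel ¬ of 0 = 1 (operand is 0)
(¬(b ∧ ¬a) ⊃ a): 1 > 0.44, so result = 0.44
(b ∨ b) = max(0.37, 0.37) = 0.37
((b ∨ b) ⊃ c): 0.37 > 0.24, so result = 0.24
¬((b ∨ b) ⊃ c): Gödel ¬ of 0.24 = 0 (operand ≠ 0)
¬¬((b ∨ b) ⊃ c): Gödel ¬ of 0 = 1 (operand is 0)
((¬(b ∧ ¬a) ⊃ a) ∧ ¬¬((b ∨ b) ⊃ c)) = min(0.44, 1) = 0.44
(((¬a ∧ ¬a) ∧ b) ∨ ((¬(b ∧ ¬a) ⊃ a) ∧ ¬¬((b ∨ b) ⊃ c))) = max(0, 0.44) = 0.44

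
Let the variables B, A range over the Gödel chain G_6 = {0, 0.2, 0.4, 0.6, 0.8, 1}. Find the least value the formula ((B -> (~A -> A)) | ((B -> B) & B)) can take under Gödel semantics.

The minimum is attained at B = 0.2, A = 0:
  ~A: Gödel ¬ of 0 = 1 (operand is 0)
  (~A -> A): 1 > 0, so result = 0
  (B -> (~A -> A)): 0.2 > 0, so result = 0
  (B -> B): 0.2 ≤ 0.2, so result = 1
  ((B -> B) & B) = min(1, 0.2) = 0.2
  ((B -> (~A -> A)) | ((B -> B) & B)) = max(0, 0.2) = 0.2
Checking all 36 assignments confirms none give a value below 0.20.

0.20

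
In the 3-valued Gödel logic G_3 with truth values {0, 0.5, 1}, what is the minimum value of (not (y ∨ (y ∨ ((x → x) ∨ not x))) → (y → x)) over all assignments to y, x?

1.00

Every assignment gives 1. For instance at y = 0, x = 0:
  (x → x): 0 ≤ 0, so result = 1
  not x: Gödel ¬ of 0 = 1 (operand is 0)
  ((x → x) ∨ not x) = max(1, 1) = 1
  (y ∨ ((x → x) ∨ not x)) = max(0, 1) = 1
  (y ∨ (y ∨ ((x → x) ∨ not x))) = max(0, 1) = 1
  not (y ∨ (y ∨ ((x → x) ∨ not x))): Gödel ¬ of 1 = 0 (operand ≠ 0)
  (y → x): 0 ≤ 0, so result = 1
  (not (y ∨ (y ∨ ((x → x) ∨ not x))) → (y → x)): 0 ≤ 1, so result = 1
All 9 assignments give value 1 — the formula is a G_3-tautology.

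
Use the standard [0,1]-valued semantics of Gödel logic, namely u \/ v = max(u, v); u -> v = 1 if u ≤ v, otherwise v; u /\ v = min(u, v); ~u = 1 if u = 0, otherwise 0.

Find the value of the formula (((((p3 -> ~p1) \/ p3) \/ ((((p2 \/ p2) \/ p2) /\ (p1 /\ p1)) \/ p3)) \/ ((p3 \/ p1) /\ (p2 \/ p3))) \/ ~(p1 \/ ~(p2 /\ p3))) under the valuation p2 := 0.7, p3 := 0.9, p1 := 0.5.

0.90

~p1: Gödel ¬ of 0.5 = 0 (operand ≠ 0)
(p3 -> ~p1): 0.9 > 0, so result = 0
((p3 -> ~p1) \/ p3) = max(0, 0.9) = 0.9
(p2 \/ p2) = max(0.7, 0.7) = 0.7
((p2 \/ p2) \/ p2) = max(0.7, 0.7) = 0.7
(p1 /\ p1) = min(0.5, 0.5) = 0.5
(((p2 \/ p2) \/ p2) /\ (p1 /\ p1)) = min(0.7, 0.5) = 0.5
((((p2 \/ p2) \/ p2) /\ (p1 /\ p1)) \/ p3) = max(0.5, 0.9) = 0.9
(((p3 -> ~p1) \/ p3) \/ ((((p2 \/ p2) \/ p2) /\ (p1 /\ p1)) \/ p3)) = max(0.9, 0.9) = 0.9
(p3 \/ p1) = max(0.9, 0.5) = 0.9
(p2 \/ p3) = max(0.7, 0.9) = 0.9
((p3 \/ p1) /\ (p2 \/ p3)) = min(0.9, 0.9) = 0.9
((((p3 -> ~p1) \/ p3) \/ ((((p2 \/ p2) \/ p2) /\ (p1 /\ p1)) \/ p3)) \/ ((p3 \/ p1) /\ (p2 \/ p3))) = max(0.9, 0.9) = 0.9
(p2 /\ p3) = min(0.7, 0.9) = 0.7
~(p2 /\ p3): Gödel ¬ of 0.7 = 0 (operand ≠ 0)
(p1 \/ ~(p2 /\ p3)) = max(0.5, 0) = 0.5
~(p1 \/ ~(p2 /\ p3)): Gödel ¬ of 0.5 = 0 (operand ≠ 0)
(((((p3 -> ~p1) \/ p3) \/ ((((p2 \/ p2) \/ p2) /\ (p1 /\ p1)) \/ p3)) \/ ((p3 \/ p1) /\ (p2 \/ p3))) \/ ~(p1 \/ ~(p2 /\ p3))) = max(0.9, 0) = 0.9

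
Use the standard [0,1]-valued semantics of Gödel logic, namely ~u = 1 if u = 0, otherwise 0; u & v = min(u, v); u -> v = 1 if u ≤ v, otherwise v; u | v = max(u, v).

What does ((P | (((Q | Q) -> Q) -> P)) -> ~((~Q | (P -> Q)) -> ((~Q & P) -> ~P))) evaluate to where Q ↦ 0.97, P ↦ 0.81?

0.00

(Q | Q) = max(0.97, 0.97) = 0.97
((Q | Q) -> Q): 0.97 ≤ 0.97, so result = 1
(((Q | Q) -> Q) -> P): 1 > 0.81, so result = 0.81
(P | (((Q | Q) -> Q) -> P)) = max(0.81, 0.81) = 0.81
~Q: Gödel ¬ of 0.97 = 0 (operand ≠ 0)
(P -> Q): 0.81 ≤ 0.97, so result = 1
(~Q | (P -> Q)) = max(0, 1) = 1
~Q: Gödel ¬ of 0.97 = 0 (operand ≠ 0)
(~Q & P) = min(0, 0.81) = 0
~P: Gödel ¬ of 0.81 = 0 (operand ≠ 0)
((~Q & P) -> ~P): 0 ≤ 0, so result = 1
((~Q | (P -> Q)) -> ((~Q & P) -> ~P)): 1 ≤ 1, so result = 1
~((~Q | (P -> Q)) -> ((~Q & P) -> ~P)): Gödel ¬ of 1 = 0 (operand ≠ 0)
((P | (((Q | Q) -> Q) -> P)) -> ~((~Q | (P -> Q)) -> ((~Q & P) -> ~P))): 0.81 > 0, so result = 0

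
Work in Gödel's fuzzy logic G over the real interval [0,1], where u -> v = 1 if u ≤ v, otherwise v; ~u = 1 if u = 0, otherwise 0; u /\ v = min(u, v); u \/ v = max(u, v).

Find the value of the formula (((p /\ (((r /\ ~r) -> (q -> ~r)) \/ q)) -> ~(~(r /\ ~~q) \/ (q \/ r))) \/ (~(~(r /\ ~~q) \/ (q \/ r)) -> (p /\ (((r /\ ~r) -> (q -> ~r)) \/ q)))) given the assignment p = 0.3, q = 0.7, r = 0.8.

~r: Gödel ¬ of 0.8 = 0 (operand ≠ 0)
(r /\ ~r) = min(0.8, 0) = 0
~r: Gödel ¬ of 0.8 = 0 (operand ≠ 0)
(q -> ~r): 0.7 > 0, so result = 0
((r /\ ~r) -> (q -> ~r)): 0 ≤ 0, so result = 1
(((r /\ ~r) -> (q -> ~r)) \/ q) = max(1, 0.7) = 1
(p /\ (((r /\ ~r) -> (q -> ~r)) \/ q)) = min(0.3, 1) = 0.3
~q: Gödel ¬ of 0.7 = 0 (operand ≠ 0)
~~q: Gödel ¬ of 0 = 1 (operand is 0)
(r /\ ~~q) = min(0.8, 1) = 0.8
~(r /\ ~~q): Gödel ¬ of 0.8 = 0 (operand ≠ 0)
(q \/ r) = max(0.7, 0.8) = 0.8
(~(r /\ ~~q) \/ (q \/ r)) = max(0, 0.8) = 0.8
~(~(r /\ ~~q) \/ (q \/ r)): Gödel ¬ of 0.8 = 0 (operand ≠ 0)
((p /\ (((r /\ ~r) -> (q -> ~r)) \/ q)) -> ~(~(r /\ ~~q) \/ (q \/ r))): 0.3 > 0, so result = 0
~q: Gödel ¬ of 0.7 = 0 (operand ≠ 0)
~~q: Gödel ¬ of 0 = 1 (operand is 0)
(r /\ ~~q) = min(0.8, 1) = 0.8
~(r /\ ~~q): Gödel ¬ of 0.8 = 0 (operand ≠ 0)
(q \/ r) = max(0.7, 0.8) = 0.8
(~(r /\ ~~q) \/ (q \/ r)) = max(0, 0.8) = 0.8
~(~(r /\ ~~q) \/ (q \/ r)): Gödel ¬ of 0.8 = 0 (operand ≠ 0)
~r: Gödel ¬ of 0.8 = 0 (operand ≠ 0)
(r /\ ~r) = min(0.8, 0) = 0
~r: Gödel ¬ of 0.8 = 0 (operand ≠ 0)
(q -> ~r): 0.7 > 0, so result = 0
((r /\ ~r) -> (q -> ~r)): 0 ≤ 0, so result = 1
(((r /\ ~r) -> (q -> ~r)) \/ q) = max(1, 0.7) = 1
(p /\ (((r /\ ~r) -> (q -> ~r)) \/ q)) = min(0.3, 1) = 0.3
(~(~(r /\ ~~q) \/ (q \/ r)) -> (p /\ (((r /\ ~r) -> (q -> ~r)) \/ q))): 0 ≤ 0.3, so result = 1
(((p /\ (((r /\ ~r) -> (q -> ~r)) \/ q)) -> ~(~(r /\ ~~q) \/ (q \/ r))) \/ (~(~(r /\ ~~q) \/ (q \/ r)) -> (p /\ (((r /\ ~r) -> (q -> ~r)) \/ q)))) = max(0, 1) = 1

1.00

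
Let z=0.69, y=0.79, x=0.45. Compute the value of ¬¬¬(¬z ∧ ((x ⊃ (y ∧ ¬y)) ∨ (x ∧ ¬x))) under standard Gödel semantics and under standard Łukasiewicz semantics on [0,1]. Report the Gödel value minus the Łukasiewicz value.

0.31

Gödel evaluation:
  ¬z: Gödel ¬ of 0.69 = 0 (operand ≠ 0)
  ¬y: Gödel ¬ of 0.79 = 0 (operand ≠ 0)
  (y ∧ ¬y) = min(0.79, 0) = 0
  (x ⊃ (y ∧ ¬y)): 0.45 > 0, so result = 0
  ¬x: Gödel ¬ of 0.45 = 0 (operand ≠ 0)
  (x ∧ ¬x) = min(0.45, 0) = 0
  ((x ⊃ (y ∧ ¬y)) ∨ (x ∧ ¬x)) = max(0, 0) = 0
  (¬z ∧ ((x ⊃ (y ∧ ¬y)) ∨ (x ∧ ¬x))) = min(0, 0) = 0
  ¬(¬z ∧ ((x ⊃ (y ∧ ¬y)) ∨ (x ∧ ¬x))): Gödel ¬ of 0 = 1 (operand is 0)
  ¬¬(¬z ∧ ((x ⊃ (y ∧ ¬y)) ∨ (x ∧ ¬x))): Gödel ¬ of 1 = 0 (operand ≠ 0)
  ¬¬¬(¬z ∧ ((x ⊃ (y ∧ ¬y)) ∨ (x ∧ ¬x))): Gödel ¬ of 0 = 1 (operand is 0)
  Gödel value = 1
Łukasiewicz evaluation:
  ¬z: Łukasiewicz ¬ gives 1 − 0.69 = 0.31
  ¬y: Łukasiewicz ¬ gives 1 − 0.79 = 0.21
  (y ∧ ¬y) = min(0.79, 0.21) = 0.21
  (x ⊃ (y ∧ ¬y)): min(1, 1 − 0.45 + 0.21) = 0.76
  ¬x: Łukasiewicz ¬ gives 1 − 0.45 = 0.55
  (x ∧ ¬x) = min(0.45, 0.55) = 0.45
  ((x ⊃ (y ∧ ¬y)) ∨ (x ∧ ¬x)) = max(0.76, 0.45) = 0.76
  (¬z ∧ ((x ⊃ (y ∧ ¬y)) ∨ (x ∧ ¬x))) = min(0.31, 0.76) = 0.31
  ¬(¬z ∧ ((x ⊃ (y ∧ ¬y)) ∨ (x ∧ ¬x))): Łukasiewicz ¬ gives 1 − 0.31 = 0.69
  ¬¬(¬z ∧ ((x ⊃ (y ∧ ¬y)) ∨ (x ∧ ¬x))): Łukasiewicz ¬ gives 1 − 0.69 = 0.31
  ¬¬¬(¬z ∧ ((x ⊃ (y ∧ ¬y)) ∨ (x ∧ ¬x))): Łukasiewicz ¬ gives 1 − 0.31 = 0.69
  Łukasiewicz value = 0.69
Difference: 1 − 0.69 = 0.31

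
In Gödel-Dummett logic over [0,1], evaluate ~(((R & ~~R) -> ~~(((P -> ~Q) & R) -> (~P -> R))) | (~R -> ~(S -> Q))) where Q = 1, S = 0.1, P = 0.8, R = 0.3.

0.00

~R: Gödel ¬ of 0.3 = 0 (operand ≠ 0)
~~R: Gödel ¬ of 0 = 1 (operand is 0)
(R & ~~R) = min(0.3, 1) = 0.3
~Q: Gödel ¬ of 1 = 0 (operand ≠ 0)
(P -> ~Q): 0.8 > 0, so result = 0
((P -> ~Q) & R) = min(0, 0.3) = 0
~P: Gödel ¬ of 0.8 = 0 (operand ≠ 0)
(~P -> R): 0 ≤ 0.3, so result = 1
(((P -> ~Q) & R) -> (~P -> R)): 0 ≤ 1, so result = 1
~(((P -> ~Q) & R) -> (~P -> R)): Gödel ¬ of 1 = 0 (operand ≠ 0)
~~(((P -> ~Q) & R) -> (~P -> R)): Gödel ¬ of 0 = 1 (operand is 0)
((R & ~~R) -> ~~(((P -> ~Q) & R) -> (~P -> R))): 0.3 ≤ 1, so result = 1
~R: Gödel ¬ of 0.3 = 0 (operand ≠ 0)
(S -> Q): 0.1 ≤ 1, so result = 1
~(S -> Q): Gödel ¬ of 1 = 0 (operand ≠ 0)
(~R -> ~(S -> Q)): 0 ≤ 0, so result = 1
(((R & ~~R) -> ~~(((P -> ~Q) & R) -> (~P -> R))) | (~R -> ~(S -> Q))) = max(1, 1) = 1
~(((R & ~~R) -> ~~(((P -> ~Q) & R) -> (~P -> R))) | (~R -> ~(S -> Q))): Gödel ¬ of 1 = 0 (operand ≠ 0)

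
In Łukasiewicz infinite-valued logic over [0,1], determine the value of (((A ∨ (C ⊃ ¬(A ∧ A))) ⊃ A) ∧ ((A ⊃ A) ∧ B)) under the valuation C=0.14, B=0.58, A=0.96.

(A ∧ A) = min(0.96, 0.96) = 0.96
¬(A ∧ A): Łukasiewicz ¬ gives 1 − 0.96 = 0.04
(C ⊃ ¬(A ∧ A)): min(1, 1 − 0.14 + 0.04) = 0.9
(A ∨ (C ⊃ ¬(A ∧ A))) = max(0.96, 0.9) = 0.96
((A ∨ (C ⊃ ¬(A ∧ A))) ⊃ A): min(1, 1 − 0.96 + 0.96) = 1
(A ⊃ A): min(1, 1 − 0.96 + 0.96) = 1
((A ⊃ A) ∧ B) = min(1, 0.58) = 0.58
(((A ∨ (C ⊃ ¬(A ∧ A))) ⊃ A) ∧ ((A ⊃ A) ∧ B)) = min(1, 0.58) = 0.58

0.58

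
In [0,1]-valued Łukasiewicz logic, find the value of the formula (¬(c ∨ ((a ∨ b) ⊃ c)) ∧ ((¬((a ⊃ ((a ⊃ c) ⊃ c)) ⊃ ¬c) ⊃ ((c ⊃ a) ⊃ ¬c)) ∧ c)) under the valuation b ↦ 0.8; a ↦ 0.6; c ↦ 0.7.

0.10

(a ∨ b) = max(0.6, 0.8) = 0.8
((a ∨ b) ⊃ c): min(1, 1 − 0.8 + 0.7) = 0.9
(c ∨ ((a ∨ b) ⊃ c)) = max(0.7, 0.9) = 0.9
¬(c ∨ ((a ∨ b) ⊃ c)): Łukasiewicz ¬ gives 1 − 0.9 = 0.1
(a ⊃ c): min(1, 1 − 0.6 + 0.7) = 1
((a ⊃ c) ⊃ c): min(1, 1 − 1 + 0.7) = 0.7
(a ⊃ ((a ⊃ c) ⊃ c)): min(1, 1 − 0.6 + 0.7) = 1
¬c: Łukasiewicz ¬ gives 1 − 0.7 = 0.3
((a ⊃ ((a ⊃ c) ⊃ c)) ⊃ ¬c): min(1, 1 − 1 + 0.3) = 0.3
¬((a ⊃ ((a ⊃ c) ⊃ c)) ⊃ ¬c): Łukasiewicz ¬ gives 1 − 0.3 = 0.7
(c ⊃ a): min(1, 1 − 0.7 + 0.6) = 0.9
¬c: Łukasiewicz ¬ gives 1 − 0.7 = 0.3
((c ⊃ a) ⊃ ¬c): min(1, 1 − 0.9 + 0.3) = 0.4
(¬((a ⊃ ((a ⊃ c) ⊃ c)) ⊃ ¬c) ⊃ ((c ⊃ a) ⊃ ¬c)): min(1, 1 − 0.7 + 0.4) = 0.7
((¬((a ⊃ ((a ⊃ c) ⊃ c)) ⊃ ¬c) ⊃ ((c ⊃ a) ⊃ ¬c)) ∧ c) = min(0.7, 0.7) = 0.7
(¬(c ∨ ((a ∨ b) ⊃ c)) ∧ ((¬((a ⊃ ((a ⊃ c) ⊃ c)) ⊃ ¬c) ⊃ ((c ⊃ a) ⊃ ¬c)) ∧ c)) = min(0.1, 0.7) = 0.1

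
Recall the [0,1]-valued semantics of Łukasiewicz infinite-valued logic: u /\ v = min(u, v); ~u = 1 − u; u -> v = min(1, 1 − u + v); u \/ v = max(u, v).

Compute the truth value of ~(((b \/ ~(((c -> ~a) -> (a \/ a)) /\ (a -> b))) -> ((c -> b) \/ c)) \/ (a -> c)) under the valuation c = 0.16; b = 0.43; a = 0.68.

0.00

~a: Łukasiewicz ¬ gives 1 − 0.68 = 0.32
(c -> ~a): min(1, 1 − 0.16 + 0.32) = 1
(a \/ a) = max(0.68, 0.68) = 0.68
((c -> ~a) -> (a \/ a)): min(1, 1 − 1 + 0.68) = 0.68
(a -> b): min(1, 1 − 0.68 + 0.43) = 0.75
(((c -> ~a) -> (a \/ a)) /\ (a -> b)) = min(0.68, 0.75) = 0.68
~(((c -> ~a) -> (a \/ a)) /\ (a -> b)): Łukasiewicz ¬ gives 1 − 0.68 = 0.32
(b \/ ~(((c -> ~a) -> (a \/ a)) /\ (a -> b))) = max(0.43, 0.32) = 0.43
(c -> b): min(1, 1 − 0.16 + 0.43) = 1
((c -> b) \/ c) = max(1, 0.16) = 1
((b \/ ~(((c -> ~a) -> (a \/ a)) /\ (a -> b))) -> ((c -> b) \/ c)): min(1, 1 − 0.43 + 1) = 1
(a -> c): min(1, 1 − 0.68 + 0.16) = 0.48
(((b \/ ~(((c -> ~a) -> (a \/ a)) /\ (a -> b))) -> ((c -> b) \/ c)) \/ (a -> c)) = max(1, 0.48) = 1
~(((b \/ ~(((c -> ~a) -> (a \/ a)) /\ (a -> b))) -> ((c -> b) \/ c)) \/ (a -> c)): Łukasiewicz ¬ gives 1 − 1 = 0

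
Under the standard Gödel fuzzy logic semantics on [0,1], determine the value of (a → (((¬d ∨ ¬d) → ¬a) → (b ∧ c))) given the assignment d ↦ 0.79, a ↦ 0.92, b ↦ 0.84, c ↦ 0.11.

¬d: Gödel ¬ of 0.79 = 0 (operand ≠ 0)
¬d: Gödel ¬ of 0.79 = 0 (operand ≠ 0)
(¬d ∨ ¬d) = max(0, 0) = 0
¬a: Gödel ¬ of 0.92 = 0 (operand ≠ 0)
((¬d ∨ ¬d) → ¬a): 0 ≤ 0, so result = 1
(b ∧ c) = min(0.84, 0.11) = 0.11
(((¬d ∨ ¬d) → ¬a) → (b ∧ c)): 1 > 0.11, so result = 0.11
(a → (((¬d ∨ ¬d) → ¬a) → (b ∧ c))): 0.92 > 0.11, so result = 0.11

0.11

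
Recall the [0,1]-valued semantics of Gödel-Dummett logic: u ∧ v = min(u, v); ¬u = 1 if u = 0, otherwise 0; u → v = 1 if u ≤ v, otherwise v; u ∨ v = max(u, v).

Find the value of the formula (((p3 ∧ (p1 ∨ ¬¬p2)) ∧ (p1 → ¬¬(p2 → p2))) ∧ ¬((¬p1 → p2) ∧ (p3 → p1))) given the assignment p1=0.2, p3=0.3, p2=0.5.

0.00

¬p2: Gödel ¬ of 0.5 = 0 (operand ≠ 0)
¬¬p2: Gödel ¬ of 0 = 1 (operand is 0)
(p1 ∨ ¬¬p2) = max(0.2, 1) = 1
(p3 ∧ (p1 ∨ ¬¬p2)) = min(0.3, 1) = 0.3
(p2 → p2): 0.5 ≤ 0.5, so result = 1
¬(p2 → p2): Gödel ¬ of 1 = 0 (operand ≠ 0)
¬¬(p2 → p2): Gödel ¬ of 0 = 1 (operand is 0)
(p1 → ¬¬(p2 → p2)): 0.2 ≤ 1, so result = 1
((p3 ∧ (p1 ∨ ¬¬p2)) ∧ (p1 → ¬¬(p2 → p2))) = min(0.3, 1) = 0.3
¬p1: Gödel ¬ of 0.2 = 0 (operand ≠ 0)
(¬p1 → p2): 0 ≤ 0.5, so result = 1
(p3 → p1): 0.3 > 0.2, so result = 0.2
((¬p1 → p2) ∧ (p3 → p1)) = min(1, 0.2) = 0.2
¬((¬p1 → p2) ∧ (p3 → p1)): Gödel ¬ of 0.2 = 0 (operand ≠ 0)
(((p3 ∧ (p1 ∨ ¬¬p2)) ∧ (p1 → ¬¬(p2 → p2))) ∧ ¬((¬p1 → p2) ∧ (p3 → p1))) = min(0.3, 0) = 0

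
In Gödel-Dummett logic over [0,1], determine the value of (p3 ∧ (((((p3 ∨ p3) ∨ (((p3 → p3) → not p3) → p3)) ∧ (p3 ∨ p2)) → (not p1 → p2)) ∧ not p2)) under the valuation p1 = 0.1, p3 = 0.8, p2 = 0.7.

0.00

(p3 ∨ p3) = max(0.8, 0.8) = 0.8
(p3 → p3): 0.8 ≤ 0.8, so result = 1
not p3: Gödel ¬ of 0.8 = 0 (operand ≠ 0)
((p3 → p3) → not p3): 1 > 0, so result = 0
(((p3 → p3) → not p3) → p3): 0 ≤ 0.8, so result = 1
((p3 ∨ p3) ∨ (((p3 → p3) → not p3) → p3)) = max(0.8, 1) = 1
(p3 ∨ p2) = max(0.8, 0.7) = 0.8
(((p3 ∨ p3) ∨ (((p3 → p3) → not p3) → p3)) ∧ (p3 ∨ p2)) = min(1, 0.8) = 0.8
not p1: Gödel ¬ of 0.1 = 0 (operand ≠ 0)
(not p1 → p2): 0 ≤ 0.7, so result = 1
((((p3 ∨ p3) ∨ (((p3 → p3) → not p3) → p3)) ∧ (p3 ∨ p2)) → (not p1 → p2)): 0.8 ≤ 1, so result = 1
not p2: Gödel ¬ of 0.7 = 0 (operand ≠ 0)
(((((p3 ∨ p3) ∨ (((p3 → p3) → not p3) → p3)) ∧ (p3 ∨ p2)) → (not p1 → p2)) ∧ not p2) = min(1, 0) = 0
(p3 ∧ (((((p3 ∨ p3) ∨ (((p3 → p3) → not p3) → p3)) ∧ (p3 ∨ p2)) → (not p1 → p2)) ∧ not p2)) = min(0.8, 0) = 0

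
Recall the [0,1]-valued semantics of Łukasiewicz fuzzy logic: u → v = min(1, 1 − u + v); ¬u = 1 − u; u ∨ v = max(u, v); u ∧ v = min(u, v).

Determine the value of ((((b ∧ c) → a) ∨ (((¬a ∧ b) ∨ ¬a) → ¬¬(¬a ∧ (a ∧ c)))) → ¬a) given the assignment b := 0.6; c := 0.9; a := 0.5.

0.50

(b ∧ c) = min(0.6, 0.9) = 0.6
((b ∧ c) → a): min(1, 1 − 0.6 + 0.5) = 0.9
¬a: Łukasiewicz ¬ gives 1 − 0.5 = 0.5
(¬a ∧ b) = min(0.5, 0.6) = 0.5
¬a: Łukasiewicz ¬ gives 1 − 0.5 = 0.5
((¬a ∧ b) ∨ ¬a) = max(0.5, 0.5) = 0.5
¬a: Łukasiewicz ¬ gives 1 − 0.5 = 0.5
(a ∧ c) = min(0.5, 0.9) = 0.5
(¬a ∧ (a ∧ c)) = min(0.5, 0.5) = 0.5
¬(¬a ∧ (a ∧ c)): Łukasiewicz ¬ gives 1 − 0.5 = 0.5
¬¬(¬a ∧ (a ∧ c)): Łukasiewicz ¬ gives 1 − 0.5 = 0.5
(((¬a ∧ b) ∨ ¬a) → ¬¬(¬a ∧ (a ∧ c))): min(1, 1 − 0.5 + 0.5) = 1
(((b ∧ c) → a) ∨ (((¬a ∧ b) ∨ ¬a) → ¬¬(¬a ∧ (a ∧ c)))) = max(0.9, 1) = 1
¬a: Łukasiewicz ¬ gives 1 − 0.5 = 0.5
((((b ∧ c) → a) ∨ (((¬a ∧ b) ∨ ¬a) → ¬¬(¬a ∧ (a ∧ c)))) → ¬a): min(1, 1 − 1 + 0.5) = 0.5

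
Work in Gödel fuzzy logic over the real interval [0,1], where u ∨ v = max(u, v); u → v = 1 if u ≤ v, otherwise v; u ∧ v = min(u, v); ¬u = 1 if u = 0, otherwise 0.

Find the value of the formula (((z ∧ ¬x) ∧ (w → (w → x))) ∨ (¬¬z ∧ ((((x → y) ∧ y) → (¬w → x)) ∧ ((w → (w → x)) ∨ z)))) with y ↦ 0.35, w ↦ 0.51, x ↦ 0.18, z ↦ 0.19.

0.19

¬x: Gödel ¬ of 0.18 = 0 (operand ≠ 0)
(z ∧ ¬x) = min(0.19, 0) = 0
(w → x): 0.51 > 0.18, so result = 0.18
(w → (w → x)): 0.51 > 0.18, so result = 0.18
((z ∧ ¬x) ∧ (w → (w → x))) = min(0, 0.18) = 0
¬z: Gödel ¬ of 0.19 = 0 (operand ≠ 0)
¬¬z: Gödel ¬ of 0 = 1 (operand is 0)
(x → y): 0.18 ≤ 0.35, so result = 1
((x → y) ∧ y) = min(1, 0.35) = 0.35
¬w: Gödel ¬ of 0.51 = 0 (operand ≠ 0)
(¬w → x): 0 ≤ 0.18, so result = 1
(((x → y) ∧ y) → (¬w → x)): 0.35 ≤ 1, so result = 1
(w → x): 0.51 > 0.18, so result = 0.18
(w → (w → x)): 0.51 > 0.18, so result = 0.18
((w → (w → x)) ∨ z) = max(0.18, 0.19) = 0.19
((((x → y) ∧ y) → (¬w → x)) ∧ ((w → (w → x)) ∨ z)) = min(1, 0.19) = 0.19
(¬¬z ∧ ((((x → y) ∧ y) → (¬w → x)) ∧ ((w → (w → x)) ∨ z))) = min(1, 0.19) = 0.19
(((z ∧ ¬x) ∧ (w → (w → x))) ∨ (¬¬z ∧ ((((x → y) ∧ y) → (¬w → x)) ∧ ((w → (w → x)) ∨ z)))) = max(0, 0.19) = 0.19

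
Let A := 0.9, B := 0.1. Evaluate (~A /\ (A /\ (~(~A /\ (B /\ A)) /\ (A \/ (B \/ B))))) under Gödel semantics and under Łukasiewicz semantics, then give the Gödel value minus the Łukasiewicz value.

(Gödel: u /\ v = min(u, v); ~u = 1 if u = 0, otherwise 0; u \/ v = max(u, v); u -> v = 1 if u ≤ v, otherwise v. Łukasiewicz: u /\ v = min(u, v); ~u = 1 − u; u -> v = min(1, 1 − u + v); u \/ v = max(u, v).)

Gödel evaluation:
  ~A: Gödel ¬ of 0.9 = 0 (operand ≠ 0)
  ~A: Gödel ¬ of 0.9 = 0 (operand ≠ 0)
  (B /\ A) = min(0.1, 0.9) = 0.1
  (~A /\ (B /\ A)) = min(0, 0.1) = 0
  ~(~A /\ (B /\ A)): Gödel ¬ of 0 = 1 (operand is 0)
  (B \/ B) = max(0.1, 0.1) = 0.1
  (A \/ (B \/ B)) = max(0.9, 0.1) = 0.9
  (~(~A /\ (B /\ A)) /\ (A \/ (B \/ B))) = min(1, 0.9) = 0.9
  (A /\ (~(~A /\ (B /\ A)) /\ (A \/ (B \/ B)))) = min(0.9, 0.9) = 0.9
  (~A /\ (A /\ (~(~A /\ (B /\ A)) /\ (A \/ (B \/ B))))) = min(0, 0.9) = 0
  Gödel value = 0
Łukasiewicz evaluation:
  ~A: Łukasiewicz ¬ gives 1 − 0.9 = 0.1
  ~A: Łukasiewicz ¬ gives 1 − 0.9 = 0.1
  (B /\ A) = min(0.1, 0.9) = 0.1
  (~A /\ (B /\ A)) = min(0.1, 0.1) = 0.1
  ~(~A /\ (B /\ A)): Łukasiewicz ¬ gives 1 − 0.1 = 0.9
  (B \/ B) = max(0.1, 0.1) = 0.1
  (A \/ (B \/ B)) = max(0.9, 0.1) = 0.9
  (~(~A /\ (B /\ A)) /\ (A \/ (B \/ B))) = min(0.9, 0.9) = 0.9
  (A /\ (~(~A /\ (B /\ A)) /\ (A \/ (B \/ B)))) = min(0.9, 0.9) = 0.9
  (~A /\ (A /\ (~(~A /\ (B /\ A)) /\ (A \/ (B \/ B))))) = min(0.1, 0.9) = 0.1
  Łukasiewicz value = 0.1
Difference: 0 − 0.1 = -0.10

-0.10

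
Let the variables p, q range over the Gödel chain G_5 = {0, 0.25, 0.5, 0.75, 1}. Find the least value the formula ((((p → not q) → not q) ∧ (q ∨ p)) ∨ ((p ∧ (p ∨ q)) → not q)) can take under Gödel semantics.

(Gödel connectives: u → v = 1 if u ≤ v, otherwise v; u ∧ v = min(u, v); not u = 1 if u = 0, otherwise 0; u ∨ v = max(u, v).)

0.25

The minimum is attained at p = 0.25, q = 0.25:
  not q: Gödel ¬ of 0.25 = 0 (operand ≠ 0)
  (p → not q): 0.25 > 0, so result = 0
  not q: Gödel ¬ of 0.25 = 0 (operand ≠ 0)
  ((p → not q) → not q): 0 ≤ 0, so result = 1
  (q ∨ p) = max(0.25, 0.25) = 0.25
  (((p → not q) → not q) ∧ (q ∨ p)) = min(1, 0.25) = 0.25
  (p ∨ q) = max(0.25, 0.25) = 0.25
  (p ∧ (p ∨ q)) = min(0.25, 0.25) = 0.25
  not q: Gödel ¬ of 0.25 = 0 (operand ≠ 0)
  ((p ∧ (p ∨ q)) → not q): 0.25 > 0, so result = 0
  ((((p → not q) → not q) ∧ (q ∨ p)) ∨ ((p ∧ (p ∨ q)) → not q)) = max(0.25, 0) = 0.25
Checking all 25 assignments confirms none give a value below 0.25.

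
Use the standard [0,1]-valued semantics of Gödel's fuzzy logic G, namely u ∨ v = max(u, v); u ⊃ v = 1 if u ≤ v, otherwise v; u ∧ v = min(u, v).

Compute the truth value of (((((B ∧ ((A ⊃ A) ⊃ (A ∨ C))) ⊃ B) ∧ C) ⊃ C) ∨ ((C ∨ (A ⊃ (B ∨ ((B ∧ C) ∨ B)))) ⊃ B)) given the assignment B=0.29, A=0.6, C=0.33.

1.00

(A ⊃ A): 0.6 ≤ 0.6, so result = 1
(A ∨ C) = max(0.6, 0.33) = 0.6
((A ⊃ A) ⊃ (A ∨ C)): 1 > 0.6, so result = 0.6
(B ∧ ((A ⊃ A) ⊃ (A ∨ C))) = min(0.29, 0.6) = 0.29
((B ∧ ((A ⊃ A) ⊃ (A ∨ C))) ⊃ B): 0.29 ≤ 0.29, so result = 1
(((B ∧ ((A ⊃ A) ⊃ (A ∨ C))) ⊃ B) ∧ C) = min(1, 0.33) = 0.33
((((B ∧ ((A ⊃ A) ⊃ (A ∨ C))) ⊃ B) ∧ C) ⊃ C): 0.33 ≤ 0.33, so result = 1
(B ∧ C) = min(0.29, 0.33) = 0.29
((B ∧ C) ∨ B) = max(0.29, 0.29) = 0.29
(B ∨ ((B ∧ C) ∨ B)) = max(0.29, 0.29) = 0.29
(A ⊃ (B ∨ ((B ∧ C) ∨ B))): 0.6 > 0.29, so result = 0.29
(C ∨ (A ⊃ (B ∨ ((B ∧ C) ∨ B)))) = max(0.33, 0.29) = 0.33
((C ∨ (A ⊃ (B ∨ ((B ∧ C) ∨ B)))) ⊃ B): 0.33 > 0.29, so result = 0.29
(((((B ∧ ((A ⊃ A) ⊃ (A ∨ C))) ⊃ B) ∧ C) ⊃ C) ∨ ((C ∨ (A ⊃ (B ∨ ((B ∧ C) ∨ B)))) ⊃ B)) = max(1, 0.29) = 1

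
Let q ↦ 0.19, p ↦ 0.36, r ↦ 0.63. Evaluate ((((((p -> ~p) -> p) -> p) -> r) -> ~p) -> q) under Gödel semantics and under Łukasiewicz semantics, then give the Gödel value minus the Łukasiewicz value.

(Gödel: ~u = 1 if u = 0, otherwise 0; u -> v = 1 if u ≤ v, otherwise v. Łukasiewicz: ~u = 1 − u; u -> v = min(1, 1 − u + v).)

0.81

Gödel evaluation:
  ~p: Gödel ¬ of 0.36 = 0 (operand ≠ 0)
  (p -> ~p): 0.36 > 0, so result = 0
  ((p -> ~p) -> p): 0 ≤ 0.36, so result = 1
  (((p -> ~p) -> p) -> p): 1 > 0.36, so result = 0.36
  ((((p -> ~p) -> p) -> p) -> r): 0.36 ≤ 0.63, so result = 1
  ~p: Gödel ¬ of 0.36 = 0 (operand ≠ 0)
  (((((p -> ~p) -> p) -> p) -> r) -> ~p): 1 > 0, so result = 0
  ((((((p -> ~p) -> p) -> p) -> r) -> ~p) -> q): 0 ≤ 0.19, so result = 1
  Gödel value = 1
Łukasiewicz evaluation:
  ~p: Łukasiewicz ¬ gives 1 − 0.36 = 0.64
  (p -> ~p): min(1, 1 − 0.36 + 0.64) = 1
  ((p -> ~p) -> p): min(1, 1 − 1 + 0.36) = 0.36
  (((p -> ~p) -> p) -> p): min(1, 1 − 0.36 + 0.36) = 1
  ((((p -> ~p) -> p) -> p) -> r): min(1, 1 − 1 + 0.63) = 0.63
  ~p: Łukasiewicz ¬ gives 1 − 0.36 = 0.64
  (((((p -> ~p) -> p) -> p) -> r) -> ~p): min(1, 1 − 0.63 + 0.64) = 1
  ((((((p -> ~p) -> p) -> p) -> r) -> ~p) -> q): min(1, 1 − 1 + 0.19) = 0.19
  Łukasiewicz value = 0.19
Difference: 1 − 0.19 = 0.81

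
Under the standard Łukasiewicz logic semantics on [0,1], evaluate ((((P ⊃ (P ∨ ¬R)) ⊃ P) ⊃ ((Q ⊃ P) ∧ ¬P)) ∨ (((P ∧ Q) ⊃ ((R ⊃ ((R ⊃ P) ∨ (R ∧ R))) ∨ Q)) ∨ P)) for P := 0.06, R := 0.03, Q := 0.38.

1.00

¬R: Łukasiewicz ¬ gives 1 − 0.03 = 0.97
(P ∨ ¬R) = max(0.06, 0.97) = 0.97
(P ⊃ (P ∨ ¬R)): min(1, 1 − 0.06 + 0.97) = 1
((P ⊃ (P ∨ ¬R)) ⊃ P): min(1, 1 − 1 + 0.06) = 0.06
(Q ⊃ P): min(1, 1 − 0.38 + 0.06) = 0.68
¬P: Łukasiewicz ¬ gives 1 − 0.06 = 0.94
((Q ⊃ P) ∧ ¬P) = min(0.68, 0.94) = 0.68
(((P ⊃ (P ∨ ¬R)) ⊃ P) ⊃ ((Q ⊃ P) ∧ ¬P)): min(1, 1 − 0.06 + 0.68) = 1
(P ∧ Q) = min(0.06, 0.38) = 0.06
(R ⊃ P): min(1, 1 − 0.03 + 0.06) = 1
(R ∧ R) = min(0.03, 0.03) = 0.03
((R ⊃ P) ∨ (R ∧ R)) = max(1, 0.03) = 1
(R ⊃ ((R ⊃ P) ∨ (R ∧ R))): min(1, 1 − 0.03 + 1) = 1
((R ⊃ ((R ⊃ P) ∨ (R ∧ R))) ∨ Q) = max(1, 0.38) = 1
((P ∧ Q) ⊃ ((R ⊃ ((R ⊃ P) ∨ (R ∧ R))) ∨ Q)): min(1, 1 − 0.06 + 1) = 1
(((P ∧ Q) ⊃ ((R ⊃ ((R ⊃ P) ∨ (R ∧ R))) ∨ Q)) ∨ P) = max(1, 0.06) = 1
((((P ⊃ (P ∨ ¬R)) ⊃ P) ⊃ ((Q ⊃ P) ∧ ¬P)) ∨ (((P ∧ Q) ⊃ ((R ⊃ ((R ⊃ P) ∨ (R ∧ R))) ∨ Q)) ∨ P)) = max(1, 1) = 1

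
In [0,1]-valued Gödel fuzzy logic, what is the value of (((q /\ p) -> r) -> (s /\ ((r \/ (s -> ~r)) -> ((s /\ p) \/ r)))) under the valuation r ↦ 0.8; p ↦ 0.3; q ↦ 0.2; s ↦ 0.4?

(q /\ p) = min(0.2, 0.3) = 0.2
((q /\ p) -> r): 0.2 ≤ 0.8, so result = 1
~r: Gödel ¬ of 0.8 = 0 (operand ≠ 0)
(s -> ~r): 0.4 > 0, so result = 0
(r \/ (s -> ~r)) = max(0.8, 0) = 0.8
(s /\ p) = min(0.4, 0.3) = 0.3
((s /\ p) \/ r) = max(0.3, 0.8) = 0.8
((r \/ (s -> ~r)) -> ((s /\ p) \/ r)): 0.8 ≤ 0.8, so result = 1
(s /\ ((r \/ (s -> ~r)) -> ((s /\ p) \/ r))) = min(0.4, 1) = 0.4
(((q /\ p) -> r) -> (s /\ ((r \/ (s -> ~r)) -> ((s /\ p) \/ r)))): 1 > 0.4, so result = 0.4

0.40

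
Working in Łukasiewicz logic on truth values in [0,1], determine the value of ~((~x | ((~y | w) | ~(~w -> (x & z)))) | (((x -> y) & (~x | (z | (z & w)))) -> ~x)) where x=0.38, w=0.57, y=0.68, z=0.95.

~x: Łukasiewicz ¬ gives 1 − 0.38 = 0.62
~y: Łukasiewicz ¬ gives 1 − 0.68 = 0.32
(~y | w) = max(0.32, 0.57) = 0.57
~w: Łukasiewicz ¬ gives 1 − 0.57 = 0.43
(x & z) = min(0.38, 0.95) = 0.38
(~w -> (x & z)): min(1, 1 − 0.43 + 0.38) = 0.95
~(~w -> (x & z)): Łukasiewicz ¬ gives 1 − 0.95 = 0.05
((~y | w) | ~(~w -> (x & z))) = max(0.57, 0.05) = 0.57
(~x | ((~y | w) | ~(~w -> (x & z)))) = max(0.62, 0.57) = 0.62
(x -> y): min(1, 1 − 0.38 + 0.68) = 1
~x: Łukasiewicz ¬ gives 1 − 0.38 = 0.62
(z & w) = min(0.95, 0.57) = 0.57
(z | (z & w)) = max(0.95, 0.57) = 0.95
(~x | (z | (z & w))) = max(0.62, 0.95) = 0.95
((x -> y) & (~x | (z | (z & w)))) = min(1, 0.95) = 0.95
~x: Łukasiewicz ¬ gives 1 − 0.38 = 0.62
(((x -> y) & (~x | (z | (z & w)))) -> ~x): min(1, 1 − 0.95 + 0.62) = 0.67
((~x | ((~y | w) | ~(~w -> (x & z)))) | (((x -> y) & (~x | (z | (z & w)))) -> ~x)) = max(0.62, 0.67) = 0.67
~((~x | ((~y | w) | ~(~w -> (x & z)))) | (((x -> y) & (~x | (z | (z & w)))) -> ~x)): Łukasiewicz ¬ gives 1 − 0.67 = 0.33

0.33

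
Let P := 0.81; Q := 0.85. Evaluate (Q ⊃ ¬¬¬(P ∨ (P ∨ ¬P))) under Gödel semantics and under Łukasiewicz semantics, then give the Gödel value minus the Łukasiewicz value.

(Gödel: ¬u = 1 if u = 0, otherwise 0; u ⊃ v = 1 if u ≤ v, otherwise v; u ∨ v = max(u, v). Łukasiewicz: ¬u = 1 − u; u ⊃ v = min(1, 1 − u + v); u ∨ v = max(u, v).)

Gödel evaluation:
  ¬P: Gödel ¬ of 0.81 = 0 (operand ≠ 0)
  (P ∨ ¬P) = max(0.81, 0) = 0.81
  (P ∨ (P ∨ ¬P)) = max(0.81, 0.81) = 0.81
  ¬(P ∨ (P ∨ ¬P)): Gödel ¬ of 0.81 = 0 (operand ≠ 0)
  ¬¬(P ∨ (P ∨ ¬P)): Gödel ¬ of 0 = 1 (operand is 0)
  ¬¬¬(P ∨ (P ∨ ¬P)): Gödel ¬ of 1 = 0 (operand ≠ 0)
  (Q ⊃ ¬¬¬(P ∨ (P ∨ ¬P))): 0.85 > 0, so result = 0
  Gödel value = 0
Łukasiewicz evaluation:
  ¬P: Łukasiewicz ¬ gives 1 − 0.81 = 0.19
  (P ∨ ¬P) = max(0.81, 0.19) = 0.81
  (P ∨ (P ∨ ¬P)) = max(0.81, 0.81) = 0.81
  ¬(P ∨ (P ∨ ¬P)): Łukasiewicz ¬ gives 1 − 0.81 = 0.19
  ¬¬(P ∨ (P ∨ ¬P)): Łukasiewicz ¬ gives 1 − 0.19 = 0.81
  ¬¬¬(P ∨ (P ∨ ¬P)): Łukasiewicz ¬ gives 1 − 0.81 = 0.19
  (Q ⊃ ¬¬¬(P ∨ (P ∨ ¬P))): min(1, 1 − 0.85 + 0.19) = 0.34
  Łukasiewicz value = 0.34
Difference: 0 − 0.34 = -0.34

-0.34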